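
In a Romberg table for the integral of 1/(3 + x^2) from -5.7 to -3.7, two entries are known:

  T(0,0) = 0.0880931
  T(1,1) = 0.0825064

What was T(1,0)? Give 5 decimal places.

0.08390

From T(1,1) = (4·T(1,0) − T(0,0))/3, solve for T(1,0):
4·T(1,0) = 3·0.0825064 + 0.0880931 = 0.3356123
T(1,0) = 0.0839031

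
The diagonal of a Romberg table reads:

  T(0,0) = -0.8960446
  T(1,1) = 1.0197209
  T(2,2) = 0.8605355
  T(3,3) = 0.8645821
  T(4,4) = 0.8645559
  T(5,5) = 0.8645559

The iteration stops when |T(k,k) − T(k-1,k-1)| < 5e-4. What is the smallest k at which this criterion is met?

k = 4

|T(1,1) − T(0,0)| = 1.9157655 ≥ 5e-4
|T(2,2) − T(1,1)| = 0.1591854 ≥ 5e-4
|T(3,3) − T(2,2)| = 0.0040466 ≥ 5e-4
|T(4,4) − T(3,3)| = 0.0000262 < 5e-4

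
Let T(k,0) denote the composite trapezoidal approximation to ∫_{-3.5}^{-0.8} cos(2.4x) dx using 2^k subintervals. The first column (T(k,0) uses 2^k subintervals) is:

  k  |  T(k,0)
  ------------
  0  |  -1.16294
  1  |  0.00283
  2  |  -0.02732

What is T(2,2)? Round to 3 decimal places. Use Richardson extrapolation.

-0.066

T(1,1) = 0.00283 + (0.00283 − (-1.16294))/3 = 0.39142
T(2,1) = -0.02732 + (-0.02732 − 0.00283)/3 = -0.03737
T(2,2) = (16·(-0.03737) − 0.39142) / 15 = -0.06596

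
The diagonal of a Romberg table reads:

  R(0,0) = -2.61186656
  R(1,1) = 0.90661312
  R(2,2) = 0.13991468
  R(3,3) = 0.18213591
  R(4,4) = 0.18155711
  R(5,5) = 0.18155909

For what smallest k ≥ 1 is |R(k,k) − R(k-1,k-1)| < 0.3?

k = 3

|R(1,1) − R(0,0)| = 3.51847968 ≥ 0.3
|R(2,2) − R(1,1)| = 0.76669844 ≥ 0.3
|R(3,3) − R(2,2)| = 0.04222123 < 0.3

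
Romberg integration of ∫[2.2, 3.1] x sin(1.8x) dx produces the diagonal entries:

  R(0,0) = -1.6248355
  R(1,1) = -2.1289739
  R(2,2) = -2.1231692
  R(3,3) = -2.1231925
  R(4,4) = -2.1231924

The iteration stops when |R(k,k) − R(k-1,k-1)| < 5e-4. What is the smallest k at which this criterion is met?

|R(1,1) − R(0,0)| = 0.5041384 ≥ 5e-4
|R(2,2) − R(1,1)| = 0.0058047 ≥ 5e-4
|R(3,3) − R(2,2)| = 0.0000233 < 5e-4

k = 3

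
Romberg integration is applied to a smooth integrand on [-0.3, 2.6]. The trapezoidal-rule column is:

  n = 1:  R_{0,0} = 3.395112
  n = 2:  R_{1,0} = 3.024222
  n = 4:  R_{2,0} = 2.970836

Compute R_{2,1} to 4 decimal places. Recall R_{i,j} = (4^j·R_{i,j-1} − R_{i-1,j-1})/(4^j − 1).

2.9530

Richardson extrapolation on the trapezoidal column (denominator 4−1=3):
R_{2,1} = (4·2.970836 − 3.024222) / 3 = 2.953041
(Column j=1 coincides with Simpson's rule on the same nodes.)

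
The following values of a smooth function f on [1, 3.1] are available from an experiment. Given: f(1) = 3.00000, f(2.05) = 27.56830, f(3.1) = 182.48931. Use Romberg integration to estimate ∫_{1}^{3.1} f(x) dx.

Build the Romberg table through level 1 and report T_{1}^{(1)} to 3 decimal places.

103.517

T_{0}^{(0)} (trapezoid, 1 panel, h=2.1000): 194.76378
T_{1}^{(0)} (trapezoid, 2 panels, h=1.0500): 126.32860
T_{1}^{(1)} = 126.32860 + (126.32860 − 194.76378)/3 = 103.51687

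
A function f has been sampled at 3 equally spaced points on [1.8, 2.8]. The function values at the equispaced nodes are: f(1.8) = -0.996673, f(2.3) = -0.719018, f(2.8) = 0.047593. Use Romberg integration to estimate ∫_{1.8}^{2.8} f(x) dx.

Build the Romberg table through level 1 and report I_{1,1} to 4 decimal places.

I_{0,0} (trapezoid, 1 panel, h=1.0000): -0.474540
I_{1,0} (trapezoid, 2 panels, h=0.5000): -0.596779
I_{1,1} = -0.596779 + (-0.596779 − (-0.474540))/3 = -0.637525

-0.6375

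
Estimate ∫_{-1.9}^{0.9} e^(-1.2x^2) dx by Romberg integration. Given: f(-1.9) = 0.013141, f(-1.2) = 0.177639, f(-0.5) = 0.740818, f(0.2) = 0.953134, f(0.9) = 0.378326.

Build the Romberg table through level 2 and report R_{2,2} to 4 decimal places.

1.4876

R_{0,0} (trapezoid, 1 panel, h=2.8000): 0.548054
R_{1,0} (trapezoid, 2 panels, h=1.4000): 1.311172
R_{2,0} (trapezoid, 4 panels, h=0.7000): 1.447127
R_{1,1} = 1.311172 + (1.311172 − 0.548054)/3 = 1.565545
R_{2,1} = 1.447127 + (1.447127 − 1.311172)/3 = 1.492445
R_{2,2} = 1.492445 + (1.492445 − 1.565545)/15 = 1.487572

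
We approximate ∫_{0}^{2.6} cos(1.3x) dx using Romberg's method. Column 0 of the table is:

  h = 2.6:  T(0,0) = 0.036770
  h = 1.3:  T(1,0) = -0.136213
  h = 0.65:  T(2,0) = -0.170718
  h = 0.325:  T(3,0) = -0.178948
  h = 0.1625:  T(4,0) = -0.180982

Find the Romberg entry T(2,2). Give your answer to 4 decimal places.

-0.1814

Richardson extrapolation on the trapezoidal column (denominator 4−1=3):
T(1,1) = (4·(-0.136213) − 0.036770) / 3 = -0.193874
T(2,1) = -0.170718 + (-0.170718 − (-0.136213))/3 = -0.182220
T(2,2) = -0.182220 + (-0.182220 − (-0.193874))/15 = -0.181443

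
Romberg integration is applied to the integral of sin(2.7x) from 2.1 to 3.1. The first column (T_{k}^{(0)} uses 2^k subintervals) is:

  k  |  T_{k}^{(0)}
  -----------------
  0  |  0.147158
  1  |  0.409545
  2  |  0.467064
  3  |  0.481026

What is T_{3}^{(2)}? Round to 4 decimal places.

T_{2}^{(1)} = (4·0.467064 − 0.409545) / 3 = 0.486237
T_{3}^{(1)} = (4·0.481026 − 0.467064) / 3 = 0.485680
T_{3}^{(2)} = 0.485680 + (0.485680 − 0.486237)/15 = 0.485643

0.4856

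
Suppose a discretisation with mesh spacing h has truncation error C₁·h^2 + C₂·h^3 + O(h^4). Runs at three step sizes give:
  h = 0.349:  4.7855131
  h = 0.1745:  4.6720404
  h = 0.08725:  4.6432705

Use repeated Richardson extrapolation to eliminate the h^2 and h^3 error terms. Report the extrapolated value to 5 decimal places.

4.63360

First eliminate the h^2 term (factor 2^2 = 4):
  B₁ = (4·4.6720404 − 4.7855131)/3 = 4.6342162
  B₂ = (4·4.6432705 − 4.6720404)/3 = 4.6336805
Then eliminate the h^3 term (factor 2^3 = 8):
  (8·4.6336805 − 4.6342162)/7 = 4.6336040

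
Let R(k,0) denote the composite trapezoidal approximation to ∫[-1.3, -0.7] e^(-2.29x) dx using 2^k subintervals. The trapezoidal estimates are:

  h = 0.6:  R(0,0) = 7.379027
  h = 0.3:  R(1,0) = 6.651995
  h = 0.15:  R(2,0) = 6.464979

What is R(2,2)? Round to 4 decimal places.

Richardson extrapolation on the trapezoidal column (denominator 4−1=3):
R(1,1) = (4·6.651995 − 7.379027) / 3 = 6.409651
R(2,1) = 6.464979 + (6.464979 − 6.651995)/3 = 6.402640
R(2,2) = 6.402640 + (6.402640 − 6.409651)/15 = 6.402173

6.4022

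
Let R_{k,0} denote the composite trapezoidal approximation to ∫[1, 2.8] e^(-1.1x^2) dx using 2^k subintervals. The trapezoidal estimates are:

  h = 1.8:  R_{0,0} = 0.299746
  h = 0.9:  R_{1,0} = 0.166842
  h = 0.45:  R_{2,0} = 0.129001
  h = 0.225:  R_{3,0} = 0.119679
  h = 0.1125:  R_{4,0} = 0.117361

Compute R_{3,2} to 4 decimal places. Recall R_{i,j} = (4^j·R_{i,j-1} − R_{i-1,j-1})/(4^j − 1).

0.1166

Richardson extrapolation on the trapezoidal column (denominator 4−1=3):
R_{2,1} = (4·0.129001 − 0.166842) / 3 = 0.116387
R_{3,1} = 0.119679 + (0.119679 − 0.129001)/3 = 0.116572
R_{3,2} = 0.116572 + (0.116572 − 0.116387)/15 = 0.116584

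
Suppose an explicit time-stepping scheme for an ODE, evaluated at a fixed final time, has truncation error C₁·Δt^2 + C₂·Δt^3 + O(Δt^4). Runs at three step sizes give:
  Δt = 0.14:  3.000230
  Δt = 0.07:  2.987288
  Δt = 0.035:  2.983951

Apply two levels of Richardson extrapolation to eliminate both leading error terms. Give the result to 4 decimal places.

First eliminate the Δt^2 term (factor 2^2 = 4):
  B₁ = (4·2.987288 − 3.000230)/3 = 2.982974
  B₂ = (4·2.983951 − 2.987288)/3 = 2.982839
Then eliminate the Δt^3 term (factor 2^3 = 8):
  (8·2.982839 − 2.982974)/7 = 2.982820

2.9828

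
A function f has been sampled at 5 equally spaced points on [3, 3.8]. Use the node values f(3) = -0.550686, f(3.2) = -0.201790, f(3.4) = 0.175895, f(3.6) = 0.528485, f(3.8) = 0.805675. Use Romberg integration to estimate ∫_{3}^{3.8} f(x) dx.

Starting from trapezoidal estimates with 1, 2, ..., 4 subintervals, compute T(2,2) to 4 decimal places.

T(0,0) (trapezoid, 1 panel, h=0.8000): 0.101996
T(1,0) (trapezoid, 2 panels, h=0.4000): 0.121356
T(2,0) (trapezoid, 4 panels, h=0.2000): 0.126017
T(1,1) = 0.121356 + (0.121356 − 0.101996)/3 = 0.127809
T(2,1) = 0.126017 + (0.126017 − 0.121356)/3 = 0.127571
T(2,2) = 0.127571 + (0.127571 − 0.127809)/15 = 0.127555

0.1276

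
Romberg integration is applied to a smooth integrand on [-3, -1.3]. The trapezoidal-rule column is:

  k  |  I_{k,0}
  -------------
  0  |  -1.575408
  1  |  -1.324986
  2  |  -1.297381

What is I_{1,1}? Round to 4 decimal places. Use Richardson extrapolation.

Richardson extrapolation on the trapezoidal column (denominator 4−1=3):
I_{1,1} = (4·(-1.324986) − (-1.575408)) / 3 = -1.241512

-1.2415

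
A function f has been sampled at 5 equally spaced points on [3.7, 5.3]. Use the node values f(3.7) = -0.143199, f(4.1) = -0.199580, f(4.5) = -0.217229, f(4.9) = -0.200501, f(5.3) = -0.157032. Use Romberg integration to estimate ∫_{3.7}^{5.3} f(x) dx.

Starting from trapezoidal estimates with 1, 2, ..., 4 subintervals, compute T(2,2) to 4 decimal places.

T(0,0) (trapezoid, 1 panel, h=1.6000): -0.240185
T(1,0) (trapezoid, 2 panels, h=0.8000): -0.293876
T(2,0) (trapezoid, 4 panels, h=0.4000): -0.306970
T(1,1) = -0.293876 + (-0.293876 − (-0.240185))/3 = -0.311773
T(2,1) = -0.306970 + (-0.306970 − (-0.293876))/3 = -0.311335
T(2,2) = -0.311335 + (-0.311335 − (-0.311773))/15 = -0.311306

-0.3113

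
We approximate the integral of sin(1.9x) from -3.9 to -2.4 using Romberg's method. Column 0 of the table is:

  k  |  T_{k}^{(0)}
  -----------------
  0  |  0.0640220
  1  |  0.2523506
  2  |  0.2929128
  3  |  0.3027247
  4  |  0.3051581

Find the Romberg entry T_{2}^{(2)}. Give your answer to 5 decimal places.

0.30585

T_{1}^{(1)} = (4·0.2523506 − 0.0640220) / 3 = 0.3151268
T_{2}^{(1)} = 0.2929128 + (0.2929128 − 0.2523506)/3 = 0.3064335
T_{2}^{(2)} = 0.3064335 + (0.3064335 − 0.3151268)/15 = 0.3058539
(Column j=1 coincides with Simpson's rule on the same nodes.)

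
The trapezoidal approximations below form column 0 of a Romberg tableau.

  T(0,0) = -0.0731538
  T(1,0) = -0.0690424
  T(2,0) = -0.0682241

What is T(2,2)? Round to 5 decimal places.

Richardson extrapolation on the trapezoidal column (denominator 4−1=3):
T(1,1) = -0.0690424 + (-0.0690424 − (-0.0731538))/3 = -0.0676719
T(2,1) = (4·(-0.0682241) − (-0.0690424)) / 3 = -0.0679513
T(2,2) = -0.0679513 + (-0.0679513 − (-0.0676719))/15 = -0.0679699

-0.06797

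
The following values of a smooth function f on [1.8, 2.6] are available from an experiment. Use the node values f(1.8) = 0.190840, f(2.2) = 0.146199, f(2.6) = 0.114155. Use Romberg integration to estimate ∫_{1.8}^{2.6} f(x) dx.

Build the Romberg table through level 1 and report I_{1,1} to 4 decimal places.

I_{0,0} (trapezoid, 1 panel, h=0.8000): 0.121998
I_{1,0} (trapezoid, 2 panels, h=0.4000): 0.119479
I_{1,1} = 0.119479 + (0.119479 − 0.121998)/3 = 0.118639

0.1186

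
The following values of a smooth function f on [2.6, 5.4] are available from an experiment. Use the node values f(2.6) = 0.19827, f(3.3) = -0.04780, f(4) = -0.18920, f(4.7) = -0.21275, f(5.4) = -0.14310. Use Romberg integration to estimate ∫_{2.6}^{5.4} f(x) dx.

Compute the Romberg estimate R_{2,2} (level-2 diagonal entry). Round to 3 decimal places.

-0.318

R_{0,0} (trapezoid, 1 panel, h=2.8000): 0.07724
R_{1,0} (trapezoid, 2 panels, h=1.4000): -0.22626
R_{2,0} (trapezoid, 4 panels, h=0.7000): -0.29552
R_{1,1} = -0.22626 + (-0.22626 − 0.07724)/3 = -0.32743
R_{2,1} = -0.29552 + (-0.29552 − (-0.22626))/3 = -0.31861
R_{2,2} = -0.31861 + (-0.31861 − (-0.32743))/15 = -0.31802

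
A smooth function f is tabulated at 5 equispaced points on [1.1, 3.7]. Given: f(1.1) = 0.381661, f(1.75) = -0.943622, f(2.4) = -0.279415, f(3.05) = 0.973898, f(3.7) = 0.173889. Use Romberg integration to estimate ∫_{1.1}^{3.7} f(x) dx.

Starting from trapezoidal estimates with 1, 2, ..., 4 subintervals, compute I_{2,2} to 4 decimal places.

I_{0,0} (trapezoid, 1 panel, h=2.6000): 0.722215
I_{1,0} (trapezoid, 2 panels, h=1.3000): -0.002132
I_{2,0} (trapezoid, 4 panels, h=0.6500): 0.018613
I_{1,1} = -0.002132 + (-0.002132 − 0.722215)/3 = -0.243581
I_{2,1} = 0.018613 + (0.018613 − (-0.002132))/3 = 0.025528
I_{2,2} = 0.025528 + (0.025528 − (-0.243581))/15 = 0.043469

0.0435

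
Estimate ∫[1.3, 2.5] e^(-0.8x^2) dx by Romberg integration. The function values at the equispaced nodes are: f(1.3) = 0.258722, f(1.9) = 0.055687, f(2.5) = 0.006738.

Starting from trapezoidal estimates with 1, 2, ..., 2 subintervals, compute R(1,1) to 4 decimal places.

0.0976

R(0,0) (trapezoid, 1 panel, h=1.2000): 0.159276
R(1,0) (trapezoid, 2 panels, h=0.6000): 0.113050
R(1,1) = 0.113050 + (0.113050 − 0.159276)/3 = 0.097641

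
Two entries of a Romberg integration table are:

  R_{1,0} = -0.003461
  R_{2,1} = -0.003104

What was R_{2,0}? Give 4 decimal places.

From R_{2,1} = (4·R_{2,0} − R_{1,0})/3, solve for R_{2,0}:
4·R_{2,0} = 3·(-0.003104) + (-0.003461) = -0.012773
R_{2,0} = -0.003193

-0.0032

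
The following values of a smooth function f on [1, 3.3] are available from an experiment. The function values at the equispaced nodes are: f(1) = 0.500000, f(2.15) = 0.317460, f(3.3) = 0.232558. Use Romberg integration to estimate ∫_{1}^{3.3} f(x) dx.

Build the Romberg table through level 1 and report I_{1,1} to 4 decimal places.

I_{0,0} (trapezoid, 1 panel, h=2.3000): 0.842442
I_{1,0} (trapezoid, 2 panels, h=1.1500): 0.786300
I_{1,1} = 0.786300 + (0.786300 − 0.842442)/3 = 0.767586

0.7676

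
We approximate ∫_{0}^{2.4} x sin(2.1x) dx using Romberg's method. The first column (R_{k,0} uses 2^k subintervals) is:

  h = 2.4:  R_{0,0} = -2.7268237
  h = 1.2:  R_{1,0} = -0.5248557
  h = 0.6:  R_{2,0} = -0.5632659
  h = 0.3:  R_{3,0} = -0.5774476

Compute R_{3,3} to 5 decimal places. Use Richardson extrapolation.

Richardson extrapolation on the trapezoidal column (denominator 4−1=3):
R_{1,1} = (4·(-0.5248557) − (-2.7268237)) / 3 = 0.2091336
R_{2,1} = (4·(-0.5632659) − (-0.5248557)) / 3 = -0.5760693
R_{3,1} = -0.5774476 + (-0.5774476 − (-0.5632659))/3 = -0.5821748
R_{2,2} = (16·(-0.5760693) − 0.2091336) / 15 = -0.6284162
R_{3,2} = (16·(-0.5821748) − (-0.5760693)) / 15 = -0.5825818
R_{3,3} = -0.5825818 + (-0.5825818 − (-0.6284162))/63 = -0.5818543

-0.58185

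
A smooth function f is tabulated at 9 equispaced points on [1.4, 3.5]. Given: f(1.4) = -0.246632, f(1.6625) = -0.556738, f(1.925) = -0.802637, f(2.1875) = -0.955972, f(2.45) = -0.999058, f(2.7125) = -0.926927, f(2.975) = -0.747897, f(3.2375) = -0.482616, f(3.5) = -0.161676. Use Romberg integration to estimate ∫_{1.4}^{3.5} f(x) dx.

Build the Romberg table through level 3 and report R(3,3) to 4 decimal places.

R(0,0) (trapezoid, 1 panel, h=2.1000): -0.428723
R(1,0) (trapezoid, 2 panels, h=1.0500): -1.263373
R(2,0) (trapezoid, 4 panels, h=0.5250): -1.445717
R(3,0) (trapezoid, 8 panels, h=0.2625): -1.489950
R(1,1) = -1.263373 + (-1.263373 − (-0.428723))/3 = -1.541590
R(2,1) = -1.445717 + (-1.445717 − (-1.263373))/3 = -1.506498
R(3,1) = -1.489950 + (-1.489950 − (-1.445717))/3 = -1.504694
R(2,2) = -1.506498 + (-1.506498 − (-1.541590))/15 = -1.504159
R(3,2) = -1.504694 + (-1.504694 − (-1.506498))/15 = -1.504574
R(3,3) = -1.504574 + (-1.504574 − (-1.504159))/63 = -1.504581

-1.5046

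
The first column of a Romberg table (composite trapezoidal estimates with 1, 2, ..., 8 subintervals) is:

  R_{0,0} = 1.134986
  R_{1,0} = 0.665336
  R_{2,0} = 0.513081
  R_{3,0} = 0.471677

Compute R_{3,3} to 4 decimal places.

0.4576

Richardson extrapolation on the trapezoidal column (denominator 4−1=3):
R_{1,1} = 0.665336 + (0.665336 − 1.134986)/3 = 0.508786
R_{2,1} = (4·0.513081 − 0.665336) / 3 = 0.462329
R_{3,1} = 0.471677 + (0.471677 − 0.513081)/3 = 0.457876
R_{2,2} = 0.462329 + (0.462329 − 0.508786)/15 = 0.459232
R_{3,2} = 0.457876 + (0.457876 − 0.462329)/15 = 0.457579
R_{3,3} = (64·0.457579 − 0.459232) / 63 = 0.457553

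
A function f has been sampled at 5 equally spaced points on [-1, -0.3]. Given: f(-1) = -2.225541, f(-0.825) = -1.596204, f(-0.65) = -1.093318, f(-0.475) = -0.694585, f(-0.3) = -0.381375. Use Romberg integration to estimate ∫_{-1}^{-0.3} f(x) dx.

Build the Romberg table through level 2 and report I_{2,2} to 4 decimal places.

I_{0,0} (trapezoid, 1 panel, h=0.7000): -0.912421
I_{1,0} (trapezoid, 2 panels, h=0.3500): -0.838872
I_{2,0} (trapezoid, 4 panels, h=0.1750): -0.820324
I_{1,1} = -0.838872 + (-0.838872 − (-0.912421))/3 = -0.814356
I_{2,1} = -0.820324 + (-0.820324 − (-0.838872))/3 = -0.814141
I_{2,2} = -0.814141 + (-0.814141 − (-0.814356))/15 = -0.814127

-0.8141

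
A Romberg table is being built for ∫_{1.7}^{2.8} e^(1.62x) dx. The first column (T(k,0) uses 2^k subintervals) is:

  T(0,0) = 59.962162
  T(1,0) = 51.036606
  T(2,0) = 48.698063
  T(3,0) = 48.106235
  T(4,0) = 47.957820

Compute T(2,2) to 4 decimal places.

47.9090

Richardson extrapolation on the trapezoidal column (denominator 4−1=3):
T(1,1) = 51.036606 + (51.036606 − 59.962162)/3 = 48.061421
T(2,1) = (4·48.698063 − 51.036606) / 3 = 47.918549
T(2,2) = (16·47.918549 − 48.061421) / 15 = 47.909024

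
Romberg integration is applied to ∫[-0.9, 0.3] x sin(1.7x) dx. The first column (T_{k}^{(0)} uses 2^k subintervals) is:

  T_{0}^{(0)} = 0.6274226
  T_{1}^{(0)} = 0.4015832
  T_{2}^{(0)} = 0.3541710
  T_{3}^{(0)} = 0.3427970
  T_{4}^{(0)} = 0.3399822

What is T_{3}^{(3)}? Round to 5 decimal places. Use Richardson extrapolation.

Richardson extrapolation on the trapezoidal column (denominator 4−1=3):
T_{1}^{(1)} = (4·0.4015832 − 0.6274226) / 3 = 0.3263034
T_{2}^{(1)} = (4·0.3541710 − 0.4015832) / 3 = 0.3383669
T_{3}^{(1)} = (4·0.3427970 − 0.3541710) / 3 = 0.3390057
T_{2}^{(2)} = 0.3383669 + (0.3383669 − 0.3263034)/15 = 0.3391711
T_{3}^{(2)} = 0.3390057 + (0.3390057 − 0.3383669)/15 = 0.3390483
T_{3}^{(3)} = (64·0.3390483 − 0.3391711) / 63 = 0.3390464
(Column j=1 coincides with Simpson's rule on the same nodes.)

0.33905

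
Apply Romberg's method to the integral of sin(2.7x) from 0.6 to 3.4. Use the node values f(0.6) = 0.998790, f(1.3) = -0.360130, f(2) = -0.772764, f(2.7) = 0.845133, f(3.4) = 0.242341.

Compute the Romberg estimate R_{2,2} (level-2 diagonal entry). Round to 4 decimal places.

0.4646

R_{0,0} (trapezoid, 1 panel, h=2.8000): 1.737583
R_{1,0} (trapezoid, 2 panels, h=1.4000): -0.213078
R_{2,0} (trapezoid, 4 panels, h=0.7000): 0.232963
R_{1,1} = -0.213078 + (-0.213078 − 1.737583)/3 = -0.863298
R_{2,1} = 0.232963 + (0.232963 − (-0.213078))/3 = 0.381643
R_{2,2} = 0.381643 + (0.381643 − (-0.863298))/15 = 0.464639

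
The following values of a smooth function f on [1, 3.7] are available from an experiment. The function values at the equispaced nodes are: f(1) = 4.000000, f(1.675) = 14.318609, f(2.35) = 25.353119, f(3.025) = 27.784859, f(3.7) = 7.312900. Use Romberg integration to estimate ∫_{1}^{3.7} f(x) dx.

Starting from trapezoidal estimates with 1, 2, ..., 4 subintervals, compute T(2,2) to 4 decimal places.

51.9222

T(0,0) (trapezoid, 1 panel, h=2.7000): 15.272415
T(1,0) (trapezoid, 2 panels, h=1.3500): 41.862918
T(2,0) (trapezoid, 4 panels, h=0.6750): 49.351300
T(1,1) = 41.862918 + (41.862918 − 15.272415)/3 = 50.726419
T(2,1) = 49.351300 + (49.351300 − 41.862918)/3 = 51.847427
T(2,2) = 51.847427 + (51.847427 − 50.726419)/15 = 51.922161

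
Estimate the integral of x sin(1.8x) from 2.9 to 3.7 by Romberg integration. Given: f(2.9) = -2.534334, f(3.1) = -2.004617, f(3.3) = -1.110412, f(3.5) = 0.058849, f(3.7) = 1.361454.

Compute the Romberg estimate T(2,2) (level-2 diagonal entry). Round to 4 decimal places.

-0.7449

T(0,0) (trapezoid, 1 panel, h=0.8000): -0.469152
T(1,0) (trapezoid, 2 panels, h=0.4000): -0.678741
T(2,0) (trapezoid, 4 panels, h=0.2000): -0.728524
T(1,1) = -0.678741 + (-0.678741 − (-0.469152))/3 = -0.748604
T(2,1) = -0.728524 + (-0.728524 − (-0.678741))/3 = -0.745118
T(2,2) = -0.745118 + (-0.745118 − (-0.748604))/15 = -0.744886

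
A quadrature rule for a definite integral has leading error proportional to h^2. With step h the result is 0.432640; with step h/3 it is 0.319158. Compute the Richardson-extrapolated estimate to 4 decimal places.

The leading error scales as h^2; refining by a factor of 3 reduces it by 3^2 = 9.
Extrapolated value = (9·A(h/3) − A(h)) / (9 − 1)
= (9·0.319158 − 0.432640) / 8
= 2.439782 / 8 = 0.304973

0.3050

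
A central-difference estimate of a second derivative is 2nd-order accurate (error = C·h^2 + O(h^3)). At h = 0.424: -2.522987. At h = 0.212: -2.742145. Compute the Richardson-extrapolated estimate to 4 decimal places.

-2.8152

The leading error scales as h^2; refining by a factor of 2 reduces it by 2^2 = 4.
Extrapolated value = (4·A(h/2) − A(h)) / (4 − 1)
= (4·(-2.742145) − (-2.522987)) / 3
= -8.445593 / 3 = -2.815198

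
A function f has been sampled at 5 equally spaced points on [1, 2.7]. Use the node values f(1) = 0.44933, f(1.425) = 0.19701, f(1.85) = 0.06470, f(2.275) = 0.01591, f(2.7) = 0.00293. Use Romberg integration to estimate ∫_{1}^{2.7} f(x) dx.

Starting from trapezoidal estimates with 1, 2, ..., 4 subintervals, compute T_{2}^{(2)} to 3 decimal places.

0.203

T_{0}^{(0)} (trapezoid, 1 panel, h=1.7000): 0.38442
T_{1}^{(0)} (trapezoid, 2 panels, h=0.8500): 0.24721
T_{2}^{(0)} (trapezoid, 4 panels, h=0.4250): 0.21409
T_{1}^{(1)} = 0.24721 + (0.24721 − 0.38442)/3 = 0.20147
T_{2}^{(1)} = 0.21409 + (0.21409 − 0.24721)/3 = 0.20305
T_{2}^{(2)} = 0.20305 + (0.20305 − 0.20147)/15 = 0.20316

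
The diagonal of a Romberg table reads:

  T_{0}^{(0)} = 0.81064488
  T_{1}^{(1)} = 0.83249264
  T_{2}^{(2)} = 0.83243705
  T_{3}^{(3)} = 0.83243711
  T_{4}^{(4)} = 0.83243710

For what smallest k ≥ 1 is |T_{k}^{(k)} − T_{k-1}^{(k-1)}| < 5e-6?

k = 3

|T_{1}^{(1)} − T_{0}^{(0)}| = 0.02184776 ≥ 5e-6
|T_{2}^{(2)} − T_{1}^{(1)}| = 0.00005559 ≥ 5e-6
|T_{3}^{(3)} − T_{2}^{(2)}| = 0.00000006 < 5e-6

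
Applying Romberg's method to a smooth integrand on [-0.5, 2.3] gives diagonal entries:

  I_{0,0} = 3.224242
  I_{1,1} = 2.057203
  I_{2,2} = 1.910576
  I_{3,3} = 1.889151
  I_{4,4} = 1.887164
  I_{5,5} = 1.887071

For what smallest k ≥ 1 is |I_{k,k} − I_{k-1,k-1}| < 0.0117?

k = 4

|I_{1,1} − I_{0,0}| = 1.167039 ≥ 0.0117
|I_{2,2} − I_{1,1}| = 0.146627 ≥ 0.0117
|I_{3,3} − I_{2,2}| = 0.021425 ≥ 0.0117
|I_{4,4} − I_{3,3}| = 0.001987 < 0.0117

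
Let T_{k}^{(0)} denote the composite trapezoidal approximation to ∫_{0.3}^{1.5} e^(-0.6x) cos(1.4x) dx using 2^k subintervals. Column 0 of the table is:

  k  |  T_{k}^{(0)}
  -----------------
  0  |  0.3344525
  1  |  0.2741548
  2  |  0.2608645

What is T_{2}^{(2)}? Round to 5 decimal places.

0.25659

Richardson extrapolation on the trapezoidal column (denominator 4−1=3):
T_{1}^{(1)} = (4·0.2741548 − 0.3344525) / 3 = 0.2540556
T_{2}^{(1)} = 0.2608645 + (0.2608645 − 0.2741548)/3 = 0.2564344
T_{2}^{(2)} = 0.2564344 + (0.2564344 − 0.2540556)/15 = 0.2565930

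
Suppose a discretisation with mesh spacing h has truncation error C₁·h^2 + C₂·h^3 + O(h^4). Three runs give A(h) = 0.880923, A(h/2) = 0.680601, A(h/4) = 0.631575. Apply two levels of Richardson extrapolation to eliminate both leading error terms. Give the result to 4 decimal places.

First eliminate the h^2 term (factor 2^2 = 4):
  B₁ = (4·0.680601 − 0.880923)/3 = 0.613827
  B₂ = (4·0.631575 − 0.680601)/3 = 0.615233
Then eliminate the h^3 term (factor 2^3 = 8):
  (8·0.615233 − 0.613827)/7 = 0.615434

0.6154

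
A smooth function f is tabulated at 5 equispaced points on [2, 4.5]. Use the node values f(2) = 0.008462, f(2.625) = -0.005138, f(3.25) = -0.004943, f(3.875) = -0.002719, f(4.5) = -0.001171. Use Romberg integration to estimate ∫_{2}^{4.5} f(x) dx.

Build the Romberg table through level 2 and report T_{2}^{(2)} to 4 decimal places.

-0.0072

T_{0}^{(0)} (trapezoid, 1 panel, h=2.5000): 0.009114
T_{1}^{(0)} (trapezoid, 2 panels, h=1.2500): -0.001622
T_{2}^{(0)} (trapezoid, 4 panels, h=0.6250): -0.005722
T_{1}^{(1)} = -0.001622 + (-0.001622 − 0.009114)/3 = -0.005201
T_{2}^{(1)} = -0.005722 + (-0.005722 − (-0.001622))/3 = -0.007089
T_{2}^{(2)} = -0.007089 + (-0.007089 − (-0.005201))/15 = -0.007215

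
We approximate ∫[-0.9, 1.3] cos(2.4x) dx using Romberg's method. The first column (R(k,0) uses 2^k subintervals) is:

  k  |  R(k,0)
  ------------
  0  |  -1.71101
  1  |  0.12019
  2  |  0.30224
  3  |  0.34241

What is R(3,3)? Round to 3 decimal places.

R(1,1) = 0.12019 + (0.12019 − (-1.71101))/3 = 0.73059
R(2,1) = (4·0.30224 − 0.12019) / 3 = 0.36292
R(3,1) = 0.34241 + (0.34241 − 0.30224)/3 = 0.35580
R(2,2) = 0.36292 + (0.36292 − 0.73059)/15 = 0.33841
R(3,2) = (16·0.35580 − 0.36292) / 15 = 0.35533
R(3,3) = 0.35533 + (0.35533 − 0.33841)/63 = 0.35560

0.356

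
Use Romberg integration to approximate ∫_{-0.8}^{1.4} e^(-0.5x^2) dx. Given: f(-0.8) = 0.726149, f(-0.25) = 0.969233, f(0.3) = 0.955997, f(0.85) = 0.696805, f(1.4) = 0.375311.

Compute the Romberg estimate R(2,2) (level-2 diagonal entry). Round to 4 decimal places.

R(0,0) (trapezoid, 1 panel, h=2.2000): 1.211606
R(1,0) (trapezoid, 2 panels, h=1.1000): 1.657400
R(2,0) (trapezoid, 4 panels, h=0.5500): 1.745021
R(1,1) = 1.657400 + (1.657400 − 1.211606)/3 = 1.805998
R(2,1) = 1.745021 + (1.745021 − 1.657400)/3 = 1.774228
R(2,2) = 1.774228 + (1.774228 − 1.805998)/15 = 1.772110

1.7721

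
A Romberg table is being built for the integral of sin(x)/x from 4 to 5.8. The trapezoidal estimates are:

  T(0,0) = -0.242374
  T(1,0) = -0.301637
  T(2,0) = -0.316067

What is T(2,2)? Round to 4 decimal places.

-0.3208

Richardson extrapolation on the trapezoidal column (denominator 4−1=3):
T(1,1) = (4·(-0.301637) − (-0.242374)) / 3 = -0.321391
T(2,1) = (4·(-0.316067) − (-0.301637)) / 3 = -0.320877
T(2,2) = -0.320877 + (-0.320877 − (-0.321391))/15 = -0.320843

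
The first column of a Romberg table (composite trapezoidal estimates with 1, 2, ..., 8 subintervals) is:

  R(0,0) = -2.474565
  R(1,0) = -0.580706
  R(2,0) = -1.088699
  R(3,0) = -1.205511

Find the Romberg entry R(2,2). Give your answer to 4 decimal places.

-1.3453

R(1,1) = (4·(-0.580706) − (-2.474565)) / 3 = 0.050580
R(2,1) = -1.088699 + (-1.088699 − (-0.580706))/3 = -1.258030
R(2,2) = (16·(-1.258030) − 0.050580) / 15 = -1.345271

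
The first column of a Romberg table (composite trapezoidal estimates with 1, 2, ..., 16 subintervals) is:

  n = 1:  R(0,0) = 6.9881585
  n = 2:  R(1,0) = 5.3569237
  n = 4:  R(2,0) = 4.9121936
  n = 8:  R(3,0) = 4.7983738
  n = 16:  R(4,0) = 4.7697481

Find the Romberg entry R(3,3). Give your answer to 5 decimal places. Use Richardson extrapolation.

4.76019

Richardson extrapolation on the trapezoidal column (denominator 4−1=3):
R(1,1) = (4·5.3569237 − 6.9881585) / 3 = 4.8131788
R(2,1) = (4·4.9121936 − 5.3569237) / 3 = 4.7639502
R(3,1) = (4·4.7983738 − 4.9121936) / 3 = 4.7604339
R(2,2) = (16·4.7639502 − 4.8131788) / 15 = 4.7606683
R(3,2) = 4.7604339 + (4.7604339 − 4.7639502)/15 = 4.7601995
R(3,3) = (64·4.7601995 − 4.7606683) / 63 = 4.7601921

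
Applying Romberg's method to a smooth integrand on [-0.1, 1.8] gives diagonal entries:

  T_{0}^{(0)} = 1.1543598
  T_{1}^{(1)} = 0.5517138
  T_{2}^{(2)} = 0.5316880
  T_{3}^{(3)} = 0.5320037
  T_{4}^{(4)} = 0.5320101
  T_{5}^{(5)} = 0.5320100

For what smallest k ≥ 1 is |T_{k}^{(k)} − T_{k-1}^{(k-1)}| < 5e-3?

|T_{1}^{(1)} − T_{0}^{(0)}| = 0.6026460 ≥ 5e-3
|T_{2}^{(2)} − T_{1}^{(1)}| = 0.0200258 ≥ 5e-3
|T_{3}^{(3)} − T_{2}^{(2)}| = 0.0003157 < 5e-3

k = 3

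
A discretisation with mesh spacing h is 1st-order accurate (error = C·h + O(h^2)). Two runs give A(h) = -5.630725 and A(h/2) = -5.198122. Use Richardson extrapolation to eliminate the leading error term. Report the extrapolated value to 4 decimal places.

Extrapolated value = (2·A(h/2) − A(h)) / (2 − 1)
= (2·(-5.198122) − (-5.630725)) / 1
= -4.765519 / 1 = -4.765519

-4.7655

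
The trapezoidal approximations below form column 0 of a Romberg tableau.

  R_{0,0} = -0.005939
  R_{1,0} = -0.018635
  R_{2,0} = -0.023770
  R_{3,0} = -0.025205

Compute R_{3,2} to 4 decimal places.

Richardson extrapolation on the trapezoidal column (denominator 4−1=3):
R_{2,1} = (4·(-0.023770) − (-0.018635)) / 3 = -0.025482
R_{3,1} = (4·(-0.025205) − (-0.023770)) / 3 = -0.025683
R_{3,2} = -0.025683 + (-0.025683 − (-0.025482))/15 = -0.025696
(Column j=1 coincides with Simpson's rule on the same nodes.)

-0.0257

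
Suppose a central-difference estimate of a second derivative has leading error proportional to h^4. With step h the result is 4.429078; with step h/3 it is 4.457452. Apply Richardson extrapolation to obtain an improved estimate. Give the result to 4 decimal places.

Extrapolated value = (81·A(h/3) − A(h)) / (81 − 1)
= (81·4.457452 − 4.429078) / 80
= 356.624534 / 80 = 4.457807

4.4578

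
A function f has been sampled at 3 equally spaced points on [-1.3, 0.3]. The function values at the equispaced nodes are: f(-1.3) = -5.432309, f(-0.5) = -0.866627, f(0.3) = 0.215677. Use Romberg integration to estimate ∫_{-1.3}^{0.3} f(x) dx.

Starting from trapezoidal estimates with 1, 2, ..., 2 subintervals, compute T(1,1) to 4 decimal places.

-2.3155

T(0,0) (trapezoid, 1 panel, h=1.6000): -4.173306
T(1,0) (trapezoid, 2 panels, h=0.8000): -2.779954
T(1,1) = -2.779954 + (-2.779954 − (-4.173306))/3 = -2.315503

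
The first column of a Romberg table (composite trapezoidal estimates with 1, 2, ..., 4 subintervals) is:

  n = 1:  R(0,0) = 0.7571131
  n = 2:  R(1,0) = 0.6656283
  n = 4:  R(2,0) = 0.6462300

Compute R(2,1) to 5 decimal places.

0.63976

Richardson extrapolation on the trapezoidal column (denominator 4−1=3):
R(2,1) = (4·0.6462300 − 0.6656283) / 3 = 0.6397639
(Column j=1 coincides with Simpson's rule on the same nodes.)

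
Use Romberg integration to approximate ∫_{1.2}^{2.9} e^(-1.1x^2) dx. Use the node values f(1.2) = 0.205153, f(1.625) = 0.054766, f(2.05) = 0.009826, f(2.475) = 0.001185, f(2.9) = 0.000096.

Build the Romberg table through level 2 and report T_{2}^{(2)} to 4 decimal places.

T_{0}^{(0)} (trapezoid, 1 panel, h=1.7000): 0.174462
T_{1}^{(0)} (trapezoid, 2 panels, h=0.8500): 0.095583
T_{2}^{(0)} (trapezoid, 4 panels, h=0.4250): 0.071571
T_{1}^{(1)} = 0.095583 + (0.095583 − 0.174462)/3 = 0.069290
T_{2}^{(1)} = 0.071571 + (0.071571 − 0.095583)/3 = 0.063567
T_{2}^{(2)} = 0.063567 + (0.063567 − 0.069290)/15 = 0.063185

0.0632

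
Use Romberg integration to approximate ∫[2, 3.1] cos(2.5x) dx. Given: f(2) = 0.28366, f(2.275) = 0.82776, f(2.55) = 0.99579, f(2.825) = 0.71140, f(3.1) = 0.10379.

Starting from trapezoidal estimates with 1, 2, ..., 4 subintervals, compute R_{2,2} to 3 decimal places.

0.781

R_{0,0} (trapezoid, 1 panel, h=1.1000): 0.21310
R_{1,0} (trapezoid, 2 panels, h=0.5500): 0.65423
R_{2,0} (trapezoid, 4 panels, h=0.2750): 0.75039
R_{1,1} = 0.65423 + (0.65423 − 0.21310)/3 = 0.80127
R_{2,1} = 0.75039 + (0.75039 − 0.65423)/3 = 0.78244
R_{2,2} = 0.78244 + (0.78244 − 0.80127)/15 = 0.78118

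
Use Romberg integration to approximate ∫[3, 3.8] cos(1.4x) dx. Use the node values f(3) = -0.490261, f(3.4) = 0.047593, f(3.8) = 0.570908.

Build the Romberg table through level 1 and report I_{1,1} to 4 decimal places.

I_{0,0} (trapezoid, 1 panel, h=0.8000): 0.032259
I_{1,0} (trapezoid, 2 panels, h=0.4000): 0.035167
I_{1,1} = 0.035167 + (0.035167 − 0.032259)/3 = 0.036136

0.0361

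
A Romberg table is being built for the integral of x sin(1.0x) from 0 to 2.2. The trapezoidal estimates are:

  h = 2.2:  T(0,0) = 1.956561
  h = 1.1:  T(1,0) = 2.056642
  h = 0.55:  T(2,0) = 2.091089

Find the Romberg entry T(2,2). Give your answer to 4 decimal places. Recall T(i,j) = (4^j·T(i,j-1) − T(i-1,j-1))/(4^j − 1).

2.1034

T(1,1) = 2.056642 + (2.056642 − 1.956561)/3 = 2.090002
T(2,1) = (4·2.091089 − 2.056642) / 3 = 2.102571
T(2,2) = (16·2.102571 − 2.090002) / 15 = 2.103409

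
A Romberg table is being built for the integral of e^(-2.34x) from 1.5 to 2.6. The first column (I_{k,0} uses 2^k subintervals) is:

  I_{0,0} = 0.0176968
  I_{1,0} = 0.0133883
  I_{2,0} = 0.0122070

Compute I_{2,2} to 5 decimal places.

Richardson extrapolation on the trapezoidal column (denominator 4−1=3):
I_{1,1} = 0.0133883 + (0.0133883 − 0.0176968)/3 = 0.0119521
I_{2,1} = 0.0122070 + (0.0122070 − 0.0133883)/3 = 0.0118132
I_{2,2} = 0.0118132 + (0.0118132 − 0.0119521)/15 = 0.0118039
(Column j=1 coincides with Simpson's rule on the same nodes.)

0.01180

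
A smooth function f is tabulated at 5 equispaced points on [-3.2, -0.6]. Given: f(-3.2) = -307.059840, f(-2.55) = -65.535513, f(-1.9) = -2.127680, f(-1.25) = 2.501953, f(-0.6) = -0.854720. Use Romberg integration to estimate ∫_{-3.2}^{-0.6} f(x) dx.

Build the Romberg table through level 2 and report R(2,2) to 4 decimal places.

-121.2758

R(0,0) (trapezoid, 1 panel, h=2.6000): -400.288928
R(1,0) (trapezoid, 2 panels, h=1.3000): -202.910448
R(2,0) (trapezoid, 4 panels, h=0.6500): -142.427038
R(1,1) = -202.910448 + (-202.910448 − (-400.288928))/3 = -137.117621
R(2,1) = -142.427038 + (-142.427038 − (-202.910448))/3 = -122.265901
R(2,2) = -122.265901 + (-122.265901 − (-137.117621))/15 = -121.275786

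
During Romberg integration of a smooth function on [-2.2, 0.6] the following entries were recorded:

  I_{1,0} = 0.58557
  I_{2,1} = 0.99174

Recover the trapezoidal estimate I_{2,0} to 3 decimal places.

From I_{2,1} = (4·I_{2,0} − I_{1,0})/3, solve for I_{2,0}:
4·I_{2,0} = 3·0.99174 + 0.58557 = 3.56079
I_{2,0} = 0.89020

0.890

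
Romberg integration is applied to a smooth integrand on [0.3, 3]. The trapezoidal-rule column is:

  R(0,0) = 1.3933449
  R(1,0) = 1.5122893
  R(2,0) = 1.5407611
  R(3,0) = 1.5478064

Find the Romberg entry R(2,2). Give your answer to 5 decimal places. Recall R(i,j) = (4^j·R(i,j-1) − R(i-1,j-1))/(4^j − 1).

R(1,1) = (4·1.5122893 − 1.3933449) / 3 = 1.5519374
R(2,1) = 1.5407611 + (1.5407611 − 1.5122893)/3 = 1.5502517
R(2,2) = 1.5502517 + (1.5502517 − 1.5519374)/15 = 1.5501393

1.55014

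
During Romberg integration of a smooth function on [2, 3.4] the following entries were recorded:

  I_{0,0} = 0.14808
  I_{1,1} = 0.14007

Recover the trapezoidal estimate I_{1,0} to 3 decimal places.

From I_{1,1} = (4·I_{1,0} − I_{0,0})/3, solve for I_{1,0}:
4·I_{1,0} = 3·0.14007 + 0.14808 = 0.56829
I_{1,0} = 0.14207

0.142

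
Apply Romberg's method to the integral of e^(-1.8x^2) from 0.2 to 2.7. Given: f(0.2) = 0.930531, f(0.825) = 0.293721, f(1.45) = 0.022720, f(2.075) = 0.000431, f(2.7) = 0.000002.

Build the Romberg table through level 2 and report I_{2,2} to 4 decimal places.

I_{0,0} (trapezoid, 1 panel, h=2.5000): 1.163166
I_{1,0} (trapezoid, 2 panels, h=1.2500): 0.609983
I_{2,0} (trapezoid, 4 panels, h=0.6250): 0.488837
I_{1,1} = 0.609983 + (0.609983 − 1.163166)/3 = 0.425589
I_{2,1} = 0.488837 + (0.488837 − 0.609983)/3 = 0.448455
I_{2,2} = 0.448455 + (0.448455 − 0.425589)/15 = 0.449979

0.4500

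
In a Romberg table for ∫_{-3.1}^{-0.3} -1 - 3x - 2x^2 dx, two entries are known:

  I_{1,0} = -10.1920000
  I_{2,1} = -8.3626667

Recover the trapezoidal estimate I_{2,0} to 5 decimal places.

-8.82000

From I_{2,1} = (4·I_{2,0} − I_{1,0})/3, solve for I_{2,0}:
4·I_{2,0} = 3·(-8.3626667) + (-10.1920000) = -35.2800001
I_{2,0} = -8.8200000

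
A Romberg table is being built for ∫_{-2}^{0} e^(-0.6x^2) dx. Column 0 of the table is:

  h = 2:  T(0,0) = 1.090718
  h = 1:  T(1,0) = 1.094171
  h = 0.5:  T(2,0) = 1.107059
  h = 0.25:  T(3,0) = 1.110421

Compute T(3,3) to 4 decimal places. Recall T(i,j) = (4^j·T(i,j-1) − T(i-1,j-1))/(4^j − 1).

Richardson extrapolation on the trapezoidal column (denominator 4−1=3):
T(1,1) = 1.094171 + (1.094171 − 1.090718)/3 = 1.095322
T(2,1) = 1.107059 + (1.107059 − 1.094171)/3 = 1.111355
T(3,1) = (4·1.110421 − 1.107059) / 3 = 1.111542
T(2,2) = (16·1.111355 − 1.095322) / 15 = 1.112424
T(3,2) = 1.111542 + (1.111542 − 1.111355)/15 = 1.111554
T(3,3) = 1.111554 + (1.111554 − 1.112424)/63 = 1.111540
(Column j=1 coincides with Simpson's rule on the same nodes.)

1.1115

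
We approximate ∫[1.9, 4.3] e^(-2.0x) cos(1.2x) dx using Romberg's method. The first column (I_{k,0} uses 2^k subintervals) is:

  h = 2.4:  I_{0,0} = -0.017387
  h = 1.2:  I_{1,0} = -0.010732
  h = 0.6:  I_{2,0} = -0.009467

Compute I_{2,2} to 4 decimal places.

-0.0091

Richardson extrapolation on the trapezoidal column (denominator 4−1=3):
I_{1,1} = (4·(-0.010732) − (-0.017387)) / 3 = -0.008514
I_{2,1} = -0.009467 + (-0.009467 − (-0.010732))/3 = -0.009045
I_{2,2} = (16·(-0.009045) − (-0.008514)) / 15 = -0.009080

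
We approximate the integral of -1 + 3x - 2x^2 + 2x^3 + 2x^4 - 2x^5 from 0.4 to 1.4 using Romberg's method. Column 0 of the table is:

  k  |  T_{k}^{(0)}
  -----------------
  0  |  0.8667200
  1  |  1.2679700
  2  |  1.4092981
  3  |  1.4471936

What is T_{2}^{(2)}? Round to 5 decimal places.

Richardson extrapolation on the trapezoidal column (denominator 4−1=3):
T_{1}^{(1)} = 1.2679700 + (1.2679700 − 0.8667200)/3 = 1.4017200
T_{2}^{(1)} = 1.4092981 + (1.4092981 − 1.2679700)/3 = 1.4564075
T_{2}^{(2)} = 1.4564075 + (1.4564075 − 1.4017200)/15 = 1.4600533
(Column j=1 coincides with Simpson's rule on the same nodes.)

1.46005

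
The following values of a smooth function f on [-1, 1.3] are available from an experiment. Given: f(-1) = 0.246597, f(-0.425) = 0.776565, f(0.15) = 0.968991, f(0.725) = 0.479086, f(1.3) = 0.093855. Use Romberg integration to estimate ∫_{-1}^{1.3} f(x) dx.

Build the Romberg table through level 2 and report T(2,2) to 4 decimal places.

1.3849

T(0,0) (trapezoid, 1 panel, h=2.3000): 0.391520
T(1,0) (trapezoid, 2 panels, h=1.1500): 1.310100
T(2,0) (trapezoid, 4 panels, h=0.5750): 1.377049
T(1,1) = 1.310100 + (1.310100 − 0.391520)/3 = 1.616293
T(2,1) = 1.377049 + (1.377049 − 1.310100)/3 = 1.399365
T(2,2) = 1.399365 + (1.399365 − 1.616293)/15 = 1.384903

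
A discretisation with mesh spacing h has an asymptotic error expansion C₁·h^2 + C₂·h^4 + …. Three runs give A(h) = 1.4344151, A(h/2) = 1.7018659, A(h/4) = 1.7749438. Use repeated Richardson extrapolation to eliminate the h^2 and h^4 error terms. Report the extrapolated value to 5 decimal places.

First eliminate the h^2 term (factor 2^2 = 4):
  B₁ = (4·1.7018659 − 1.4344151)/3 = 1.7910162
  B₂ = (4·1.7749438 − 1.7018659)/3 = 1.7993031
Then eliminate the h^4 term (factor 2^4 = 16):
  (16·1.7993031 − 1.7910162)/15 = 1.7998556

1.79986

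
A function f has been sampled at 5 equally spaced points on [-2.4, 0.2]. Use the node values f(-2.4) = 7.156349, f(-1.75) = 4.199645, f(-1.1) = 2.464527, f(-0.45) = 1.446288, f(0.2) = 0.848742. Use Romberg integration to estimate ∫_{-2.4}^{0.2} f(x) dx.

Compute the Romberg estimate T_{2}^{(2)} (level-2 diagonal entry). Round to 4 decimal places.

7.6925

T_{0}^{(0)} (trapezoid, 1 panel, h=2.6000): 10.406618
T_{1}^{(0)} (trapezoid, 2 panels, h=1.3000): 8.407194
T_{2}^{(0)} (trapezoid, 4 panels, h=0.6500): 7.873454
T_{1}^{(1)} = 8.407194 + (8.407194 − 10.406618)/3 = 7.740719
T_{2}^{(1)} = 7.873454 + (7.873454 − 8.407194)/3 = 7.695541
T_{2}^{(2)} = 7.695541 + (7.695541 − 7.740719)/15 = 7.692529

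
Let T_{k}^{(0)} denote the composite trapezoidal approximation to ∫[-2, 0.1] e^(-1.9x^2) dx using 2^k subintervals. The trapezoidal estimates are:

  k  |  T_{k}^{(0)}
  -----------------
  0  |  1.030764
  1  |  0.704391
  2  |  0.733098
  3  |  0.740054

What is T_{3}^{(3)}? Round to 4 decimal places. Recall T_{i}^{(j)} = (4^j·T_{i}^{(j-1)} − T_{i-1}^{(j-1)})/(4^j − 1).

0.7422

Richardson extrapolation on the trapezoidal column (denominator 4−1=3):
T_{1}^{(1)} = 0.704391 + (0.704391 − 1.030764)/3 = 0.595600
T_{2}^{(1)} = 0.733098 + (0.733098 − 0.704391)/3 = 0.742667
T_{3}^{(1)} = (4·0.740054 − 0.733098) / 3 = 0.742373
T_{2}^{(2)} = (16·0.742667 − 0.595600) / 15 = 0.752471
T_{3}^{(2)} = 0.742373 + (0.742373 − 0.742667)/15 = 0.742353
T_{3}^{(3)} = 0.742353 + (0.742353 − 0.752471)/63 = 0.742192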